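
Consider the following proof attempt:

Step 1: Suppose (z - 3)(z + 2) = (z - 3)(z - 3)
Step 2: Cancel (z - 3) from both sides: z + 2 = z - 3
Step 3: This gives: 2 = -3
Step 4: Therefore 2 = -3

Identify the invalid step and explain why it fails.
Step 2: Cancel (z - 3) from both sides: z + 2 = z - 3

Step 2 cancels (z - 3) from both sides. This is only valid if (z - 3) ≠ 0, i.e., z ≠ 3. When z = 3, both sides equal zero regardless of the other factors. The correct approach requires considering z = 3 as a separate case.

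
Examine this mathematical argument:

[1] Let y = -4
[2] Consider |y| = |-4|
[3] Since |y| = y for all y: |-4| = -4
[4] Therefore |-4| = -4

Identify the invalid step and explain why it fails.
Step 3: Since |y| = y for all y: |-4| = -4

Step 3 incorrectly states that |y| = y for all y. The correct definition is |y| = y when y >= 0, and |y| = -y when y < 0. Since -4 < 0, we have |-4| = -(-4) = 4, not -4.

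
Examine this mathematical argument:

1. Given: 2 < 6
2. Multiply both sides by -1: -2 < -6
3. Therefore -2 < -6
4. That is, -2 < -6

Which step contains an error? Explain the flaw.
Step 2: Multiply both sides by -1: -2 < -6

Step 2 multiplies both sides by -1 but fails to reverse the inequality sign. When multiplying (or dividing) an inequality by a negative number, the direction must be reversed. Since 2 < 6, we should get -2 > -6, i.e., -2 > -6.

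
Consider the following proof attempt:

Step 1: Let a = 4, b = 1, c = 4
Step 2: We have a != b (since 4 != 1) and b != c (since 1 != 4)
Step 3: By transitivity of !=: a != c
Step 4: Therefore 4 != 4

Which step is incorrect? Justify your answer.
Step 3: By transitivity of !=: a != c

Step 3 incorrectly applies transitivity to the '!=' relation. Transitivity states: if a R b and b R c, then a R c. However, '!=' is not transitive. Counterexample: 4 != 1 and 1 != 4, but 4 = 4 (both equal 4). Transitivity holds for relations like <, <=, =, but not for !=.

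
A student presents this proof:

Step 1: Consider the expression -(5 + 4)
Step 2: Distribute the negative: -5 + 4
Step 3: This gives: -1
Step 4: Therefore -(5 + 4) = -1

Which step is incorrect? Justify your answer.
Step 2: Distribute the negative: -5 + 4

Step 2 incorrectly distributes the negative sign. The correct distribution is -(5 + 4) = -5 - 4 = -9. The negative must be applied to both terms, not just the first. The error treats -(5 + 4) as -5 + 4, which equals -1 instead of -9.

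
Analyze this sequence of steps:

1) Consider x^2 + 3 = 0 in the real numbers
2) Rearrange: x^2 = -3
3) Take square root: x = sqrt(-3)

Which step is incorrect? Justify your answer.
Step 3: Take square root: x = sqrt(-3)

Step 3 takes the square root of -3, which is negative. In the real number system, the square root of a negative number is undefined. The equation x^2 + 3 = 0 has no real solutions. Square roots of negative numbers only exist in the complex numbers.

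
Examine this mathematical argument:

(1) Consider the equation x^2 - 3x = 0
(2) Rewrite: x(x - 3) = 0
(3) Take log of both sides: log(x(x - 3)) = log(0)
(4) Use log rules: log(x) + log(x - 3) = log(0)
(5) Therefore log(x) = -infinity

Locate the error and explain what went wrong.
Step 3: Take log of both sides: log(x(x - 3)) = log(0)

Step 3 takes the logarithm of both sides, resulting in log(0) on the right side. The logarithm is only defined for positive numbers; log(0) is undefined (approaches negative infinity). This operation is invalid.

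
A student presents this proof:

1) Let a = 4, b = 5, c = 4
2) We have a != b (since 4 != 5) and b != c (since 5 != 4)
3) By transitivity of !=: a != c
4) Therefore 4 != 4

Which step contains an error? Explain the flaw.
Step 3: By transitivity of !=: a != c

Step 3 incorrectly applies transitivity to the '!=' relation. Transitivity states: if a R b and b R c, then a R c. However, '!=' is not transitive. Counterexample: 4 != 5 and 5 != 4, but 4 = 4 (both equal 4). Transitivity holds for relations like <, <=, =, but not for !=.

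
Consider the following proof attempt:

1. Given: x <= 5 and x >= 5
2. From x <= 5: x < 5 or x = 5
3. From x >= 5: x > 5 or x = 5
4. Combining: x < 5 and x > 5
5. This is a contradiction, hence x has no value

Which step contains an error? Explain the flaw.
Step 4: Combining: x < 5 and x > 5

Step 4 incorrectly combines the conditions. From x <= 5 and x >= 5, the intersection is x = 5. The error treats the 'or' cases as 'and' requirements. The correct conclusion is that x = 5 is the unique solution, not that no solution exists.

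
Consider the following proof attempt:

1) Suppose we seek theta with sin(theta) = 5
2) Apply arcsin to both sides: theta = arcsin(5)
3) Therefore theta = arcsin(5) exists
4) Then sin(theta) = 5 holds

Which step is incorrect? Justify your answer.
Step 2: Apply arcsin to both sides: theta = arcsin(5)

Step 2 applies arcsin to 5. However, arcsin(x) is only defined for x in [-1, 1] because sin(theta) can only produce values in that range. Since |5| > 1, arcsin(5) is undefined. There is no angle whose sine equals 5.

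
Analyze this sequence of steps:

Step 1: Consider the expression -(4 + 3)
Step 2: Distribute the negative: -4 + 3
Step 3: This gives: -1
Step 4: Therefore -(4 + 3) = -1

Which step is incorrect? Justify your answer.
Step 2: Distribute the negative: -4 + 3

Step 2 incorrectly distributes the negative sign. The correct distribution is -(4 + 3) = -4 - 3 = -7. The negative must be applied to both terms, not just the first. The error treats -(4 + 3) as -4 + 3, which equals -1 instead of -7.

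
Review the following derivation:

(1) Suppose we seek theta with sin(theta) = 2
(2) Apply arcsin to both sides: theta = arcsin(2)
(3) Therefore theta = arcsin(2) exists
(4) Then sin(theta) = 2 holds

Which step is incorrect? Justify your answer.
Step 2: Apply arcsin to both sides: theta = arcsin(2)

Step 2 applies arcsin to 2. However, arcsin(x) is only defined for x in [-1, 1] because sin(theta) can only produce values in that range. Since |2| > 1, arcsin(2) is undefined. There is no angle whose sine equals 2.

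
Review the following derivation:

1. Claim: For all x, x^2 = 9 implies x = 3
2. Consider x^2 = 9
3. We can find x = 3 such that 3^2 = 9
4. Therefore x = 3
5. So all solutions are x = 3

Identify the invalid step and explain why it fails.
Step 4: Therefore x = 3

Step 4 incorrectly concludes that x = 3 is the only solution. The proof shows that x = 3 is A solution (existence), but does not show it is the ONLY solution (uniqueness). In fact, x = -3 is also a solution since (-3)^2 = 9. Finding one solution doesn't prove there are no others.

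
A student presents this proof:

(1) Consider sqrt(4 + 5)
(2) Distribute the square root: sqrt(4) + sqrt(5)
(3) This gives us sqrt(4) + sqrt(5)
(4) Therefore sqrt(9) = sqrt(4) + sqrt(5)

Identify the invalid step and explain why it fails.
Step 2: Distribute the square root: sqrt(4) + sqrt(5)

Step 2 incorrectly 'distributes' the square root over addition. The square root function does not distribute: sqrt(a + b) ≠ sqrt(a) + sqrt(b). In fact, sqrt(4 + 5) = sqrt(9) ≈ 3.0000, while sqrt(4) + sqrt(5) ≈ 4.2361.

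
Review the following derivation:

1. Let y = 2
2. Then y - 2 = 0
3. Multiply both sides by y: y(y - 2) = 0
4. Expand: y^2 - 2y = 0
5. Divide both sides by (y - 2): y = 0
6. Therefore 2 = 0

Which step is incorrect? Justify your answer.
Step 5: Divide both sides by (y - 2): y = 0

Step 5 divides both sides by (y - 2). However, since y = 2, we have (y - 2) = 0. Division by zero is undefined, making this step invalid.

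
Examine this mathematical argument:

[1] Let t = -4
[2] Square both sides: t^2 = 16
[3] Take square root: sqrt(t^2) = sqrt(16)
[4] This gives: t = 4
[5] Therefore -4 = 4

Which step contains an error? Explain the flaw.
Step 4: This gives: t = 4

Step 4 incorrectly states that sqrt(t^2) = t. The correct identity is sqrt(t^2) = |t|. Since t = -4 < 0, we have sqrt(t^2) = |-4| = 4, not t = -4.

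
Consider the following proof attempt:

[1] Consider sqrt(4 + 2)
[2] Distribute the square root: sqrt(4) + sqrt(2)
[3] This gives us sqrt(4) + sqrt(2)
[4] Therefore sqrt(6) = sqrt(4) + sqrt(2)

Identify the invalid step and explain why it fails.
Step 2: Distribute the square root: sqrt(4) + sqrt(2)

Step 2 incorrectly 'distributes' the square root over addition. The square root function does not distribute: sqrt(a + b) ≠ sqrt(a) + sqrt(b). In fact, sqrt(4 + 2) = sqrt(6) ≈ 2.4495, while sqrt(4) + sqrt(2) ≈ 3.4142.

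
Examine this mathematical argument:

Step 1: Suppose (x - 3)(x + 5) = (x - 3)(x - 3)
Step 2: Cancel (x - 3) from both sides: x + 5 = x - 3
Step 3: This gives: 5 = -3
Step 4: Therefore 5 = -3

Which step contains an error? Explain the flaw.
Step 2: Cancel (x - 3) from both sides: x + 5 = x - 3

Step 2 cancels (x - 3) from both sides. This is only valid if (x - 3) ≠ 0, i.e., x ≠ 3. When x = 3, both sides equal zero regardless of the other factors. The correct approach requires considering x = 3 as a separate case.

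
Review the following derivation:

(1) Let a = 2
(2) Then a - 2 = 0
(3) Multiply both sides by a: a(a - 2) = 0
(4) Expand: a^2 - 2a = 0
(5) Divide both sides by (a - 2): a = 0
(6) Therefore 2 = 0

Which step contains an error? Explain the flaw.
Step 5: Divide both sides by (a - 2): a = 0

Step 5 divides both sides by (a - 2). However, since a = 2, we have (a - 2) = 0. Division by zero is undefined, making this step invalid.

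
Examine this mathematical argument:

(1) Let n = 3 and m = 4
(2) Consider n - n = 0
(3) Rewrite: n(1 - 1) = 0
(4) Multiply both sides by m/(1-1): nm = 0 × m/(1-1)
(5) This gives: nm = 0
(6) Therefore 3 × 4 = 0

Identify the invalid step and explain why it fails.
Step 4: Multiply both sides by m/(1-1): nm = 0 × m/(1-1)

Step 4 multiplies both sides by m/(1-1). However, 1-1 = 0, so this is multiplication by m/0, which is undefined. We cannot multiply by an undefined expression.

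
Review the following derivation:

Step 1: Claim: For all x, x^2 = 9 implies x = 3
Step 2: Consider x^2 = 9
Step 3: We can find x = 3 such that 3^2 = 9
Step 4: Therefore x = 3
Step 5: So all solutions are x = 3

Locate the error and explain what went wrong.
Step 4: Therefore x = 3

Step 4 incorrectly concludes that x = 3 is the only solution. The proof shows that x = 3 is A solution (existence), but does not show it is the ONLY solution (uniqueness). In fact, x = -3 is also a solution since (-3)^2 = 9. Finding one solution doesn't prove there are no others.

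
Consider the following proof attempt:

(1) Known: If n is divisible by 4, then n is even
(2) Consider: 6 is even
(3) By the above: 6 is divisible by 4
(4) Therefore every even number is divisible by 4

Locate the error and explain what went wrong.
Step 3: By the above: 6 is divisible by 4

Step 3 commits the fallacy of affirming the consequent. The known fact 'divisible by 4 → even' does NOT imply 'even → divisible by 4'. That would be the converse, which is false. For example, 6 is even but 6 ÷ 4 = 1.50, which is not an integer.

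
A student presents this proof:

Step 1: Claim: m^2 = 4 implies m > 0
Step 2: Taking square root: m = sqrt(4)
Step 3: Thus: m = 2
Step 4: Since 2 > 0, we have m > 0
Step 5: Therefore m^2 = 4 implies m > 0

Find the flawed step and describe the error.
Step 2: Taking square root: m = sqrt(4)

Step 2 takes the square root and assumes the positive root only. The equation m^2 = 4 actually has two solutions: m = 2 and m = -2. The proof silently assumes m > 0 without justification, then uses this assumption to conclude m > 0, which is circular. The counterexample m = -2 shows the claim is false.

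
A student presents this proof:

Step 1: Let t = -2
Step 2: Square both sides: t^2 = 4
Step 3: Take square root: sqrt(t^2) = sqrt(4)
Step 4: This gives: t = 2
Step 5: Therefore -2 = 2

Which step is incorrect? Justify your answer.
Step 4: This gives: t = 2

Step 4 incorrectly states that sqrt(t^2) = t. The correct identity is sqrt(t^2) = |t|. Since t = -2 < 0, we have sqrt(t^2) = |-2| = 2, not t = -2.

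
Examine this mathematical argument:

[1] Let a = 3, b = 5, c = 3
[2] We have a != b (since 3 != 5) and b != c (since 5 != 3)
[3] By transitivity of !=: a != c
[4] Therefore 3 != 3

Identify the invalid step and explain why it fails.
Step 3: By transitivity of !=: a != c

Step 3 incorrectly applies transitivity to the '!=' relation. Transitivity states: if a R b and b R c, then a R c. However, '!=' is not transitive. Counterexample: 3 != 5 and 5 != 3, but 3 = 3 (both equal 3). Transitivity holds for relations like <, <=, =, but not for !=.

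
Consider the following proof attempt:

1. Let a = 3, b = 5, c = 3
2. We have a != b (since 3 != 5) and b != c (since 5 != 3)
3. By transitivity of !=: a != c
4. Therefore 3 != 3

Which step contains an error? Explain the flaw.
Step 3: By transitivity of !=: a != c

Step 3 incorrectly applies transitivity to the '!=' relation. Transitivity states: if a R b and b R c, then a R c. However, '!=' is not transitive. Counterexample: 3 != 5 and 5 != 3, but 3 = 3 (both equal 3). Transitivity holds for relations like <, <=, =, but not for !=.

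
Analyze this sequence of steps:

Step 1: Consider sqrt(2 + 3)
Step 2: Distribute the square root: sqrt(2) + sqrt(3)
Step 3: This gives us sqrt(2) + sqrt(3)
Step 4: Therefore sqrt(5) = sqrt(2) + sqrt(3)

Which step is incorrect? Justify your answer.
Step 2: Distribute the square root: sqrt(2) + sqrt(3)

Step 2 incorrectly 'distributes' the square root over addition. The square root function does not distribute: sqrt(a + b) ≠ sqrt(a) + sqrt(b). In fact, sqrt(2 + 3) = sqrt(5) ≈ 2.2361, while sqrt(2) + sqrt(3) ≈ 3.1463.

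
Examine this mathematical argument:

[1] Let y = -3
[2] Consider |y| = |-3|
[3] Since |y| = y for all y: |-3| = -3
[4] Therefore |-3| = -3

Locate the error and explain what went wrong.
Step 3: Since |y| = y for all y: |-3| = -3

Step 3 incorrectly states that |y| = y for all y. The correct definition is |y| = y when y >= 0, and |y| = -y when y < 0. Since -3 < 0, we have |-3| = -(-3) = 3, not -3.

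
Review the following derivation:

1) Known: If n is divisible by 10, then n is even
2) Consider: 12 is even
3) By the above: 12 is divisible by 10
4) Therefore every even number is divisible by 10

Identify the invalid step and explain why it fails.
Step 3: By the above: 12 is divisible by 10

Step 3 commits the fallacy of affirming the consequent. The known fact 'divisible by 10 → even' does NOT imply 'even → divisible by 10'. That would be the converse, which is false. For example, 12 is even but 12 ÷ 10 = 1.20, which is not an integer.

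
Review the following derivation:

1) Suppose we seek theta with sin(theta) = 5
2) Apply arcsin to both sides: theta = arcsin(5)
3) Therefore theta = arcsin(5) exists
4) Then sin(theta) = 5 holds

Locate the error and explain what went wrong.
Step 2: Apply arcsin to both sides: theta = arcsin(5)

Step 2 applies arcsin to 5. However, arcsin(x) is only defined for x in [-1, 1] because sin(theta) can only produce values in that range. Since |5| > 1, arcsin(5) is undefined. There is no angle whose sine equals 5.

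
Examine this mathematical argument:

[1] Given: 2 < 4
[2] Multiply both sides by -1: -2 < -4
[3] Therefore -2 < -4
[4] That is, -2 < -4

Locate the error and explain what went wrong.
Step 2: Multiply both sides by -1: -2 < -4

Step 2 multiplies both sides by -1 but fails to reverse the inequality sign. When multiplying (or dividing) an inequality by a negative number, the direction must be reversed. Since 2 < 4, we should get -2 > -4, i.e., -2 > -4.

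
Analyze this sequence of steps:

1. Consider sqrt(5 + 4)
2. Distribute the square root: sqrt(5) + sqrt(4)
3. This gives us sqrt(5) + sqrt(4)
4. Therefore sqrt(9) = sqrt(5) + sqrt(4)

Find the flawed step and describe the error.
Step 2: Distribute the square root: sqrt(5) + sqrt(4)

Step 2 incorrectly 'distributes' the square root over addition. The square root function does not distribute: sqrt(a + b) ≠ sqrt(a) + sqrt(b). In fact, sqrt(5 + 4) = sqrt(9) ≈ 3.0000, while sqrt(5) + sqrt(4) ≈ 4.2361.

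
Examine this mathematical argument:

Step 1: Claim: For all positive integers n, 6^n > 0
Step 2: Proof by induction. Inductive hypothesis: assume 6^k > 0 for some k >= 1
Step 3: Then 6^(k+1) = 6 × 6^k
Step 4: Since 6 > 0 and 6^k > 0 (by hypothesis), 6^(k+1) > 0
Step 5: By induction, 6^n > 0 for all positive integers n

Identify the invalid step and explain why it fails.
Step 5: By induction, 6^n > 0 for all positive integers n

Step 5 concludes the proof by induction, but no base case was ever established. A valid induction proof requires: (1) a base case proving 6^1 > 0, and (2) an inductive step showing IF 6^k > 0 THEN 6^(k+1) > 0. Steps 2-4 correctly establish the inductive step, but without the base case the conclusion in step 5 does not follow.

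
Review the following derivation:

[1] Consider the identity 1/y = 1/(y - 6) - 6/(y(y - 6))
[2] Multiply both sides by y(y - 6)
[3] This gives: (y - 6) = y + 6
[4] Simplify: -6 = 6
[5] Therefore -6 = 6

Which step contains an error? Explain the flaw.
Step 3: This gives: (y - 6) = y + 6

Step 3 makes a sign error when clearing denominators. Multiplying -6/(y(y - 6)) by y(y - 6) gives -6, not +6. The correct result is (y - 6) = y - 6, which is trivially true, not (y - 6) = y + 6. (Step 1 is a valid identity: 1/(y - 6) - 6/(y(y - 6)) = (y - 6)/(y(y - 6)) = 1/y.)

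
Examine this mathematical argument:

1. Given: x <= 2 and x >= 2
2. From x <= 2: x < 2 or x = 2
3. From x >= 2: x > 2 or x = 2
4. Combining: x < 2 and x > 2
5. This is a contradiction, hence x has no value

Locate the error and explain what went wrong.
Step 4: Combining: x < 2 and x > 2

Step 4 incorrectly combines the conditions. From x <= 2 and x >= 2, the intersection is x = 2. The error treats the 'or' cases as 'and' requirements. The correct conclusion is that x = 2 is the unique solution, not that no solution exists.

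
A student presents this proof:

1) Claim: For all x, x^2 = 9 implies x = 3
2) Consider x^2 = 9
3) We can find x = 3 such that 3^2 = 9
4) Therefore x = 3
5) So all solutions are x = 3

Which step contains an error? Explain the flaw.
Step 4: Therefore x = 3

Step 4 incorrectly concludes that x = 3 is the only solution. The proof shows that x = 3 is A solution (existence), but does not show it is the ONLY solution (uniqueness). In fact, x = -3 is also a solution since (-3)^2 = 9. Finding one solution doesn't prove there are no others.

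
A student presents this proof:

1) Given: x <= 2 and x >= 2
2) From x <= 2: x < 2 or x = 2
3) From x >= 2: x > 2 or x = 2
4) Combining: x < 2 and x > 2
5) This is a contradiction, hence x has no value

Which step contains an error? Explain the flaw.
Step 4: Combining: x < 2 and x > 2

Step 4 incorrectly combines the conditions. From x <= 2 and x >= 2, the intersection is x = 2. The error treats the 'or' cases as 'and' requirements. The correct conclusion is that x = 2 is the unique solution, not that no solution exists.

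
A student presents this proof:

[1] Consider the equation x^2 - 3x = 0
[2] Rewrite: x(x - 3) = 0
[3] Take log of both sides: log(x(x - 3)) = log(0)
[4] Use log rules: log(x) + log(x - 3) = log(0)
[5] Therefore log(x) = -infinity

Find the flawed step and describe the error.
Step 3: Take log of both sides: log(x(x - 3)) = log(0)

Step 3 takes the logarithm of both sides, resulting in log(0) on the right side. The logarithm is only defined for positive numbers; log(0) is undefined (approaches negative infinity). This operation is invalid.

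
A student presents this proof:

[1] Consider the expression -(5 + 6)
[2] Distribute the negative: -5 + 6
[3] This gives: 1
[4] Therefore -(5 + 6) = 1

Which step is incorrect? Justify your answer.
Step 2: Distribute the negative: -5 + 6

Step 2 incorrectly distributes the negative sign. The correct distribution is -(5 + 6) = -5 - 6 = -11. The negative must be applied to both terms, not just the first. The error treats -(5 + 6) as -5 + 6, which equals 1 instead of -11.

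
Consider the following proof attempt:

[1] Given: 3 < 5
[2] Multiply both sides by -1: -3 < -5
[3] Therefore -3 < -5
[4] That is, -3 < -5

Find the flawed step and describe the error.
Step 2: Multiply both sides by -1: -3 < -5

Step 2 multiplies both sides by -1 but fails to reverse the inequality sign. When multiplying (or dividing) an inequality by a negative number, the direction must be reversed. Since 3 < 5, we should get -3 > -5, i.e., -3 > -5.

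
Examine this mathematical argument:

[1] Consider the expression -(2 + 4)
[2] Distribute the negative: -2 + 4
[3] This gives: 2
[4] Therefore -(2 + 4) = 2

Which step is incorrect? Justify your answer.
Step 2: Distribute the negative: -2 + 4

Step 2 incorrectly distributes the negative sign. The correct distribution is -(2 + 4) = -2 - 4 = -6. The negative must be applied to both terms, not just the first. The error treats -(2 + 4) as -2 + 4, which equals 2 instead of -6.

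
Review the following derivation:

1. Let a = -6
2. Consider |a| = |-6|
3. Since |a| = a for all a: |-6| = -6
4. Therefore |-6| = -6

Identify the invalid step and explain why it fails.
Step 3: Since |a| = a for all a: |-6| = -6

Step 3 incorrectly states that |a| = a for all a. The correct definition is |a| = a when a >= 0, and |a| = -a when a < 0. Since -6 < 0, we have |-6| = -(-6) = 6, not -6.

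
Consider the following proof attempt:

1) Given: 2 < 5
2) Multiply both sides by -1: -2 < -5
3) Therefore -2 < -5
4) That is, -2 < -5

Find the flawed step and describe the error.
Step 2: Multiply both sides by -1: -2 < -5

Step 2 multiplies both sides by -1 but fails to reverse the inequality sign. When multiplying (or dividing) an inequality by a negative number, the direction must be reversed. Since 2 < 5, we should get -2 > -5, i.e., -2 > -5.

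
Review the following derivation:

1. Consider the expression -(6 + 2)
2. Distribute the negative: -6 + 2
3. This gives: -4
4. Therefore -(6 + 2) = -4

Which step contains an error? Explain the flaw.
Step 2: Distribute the negative: -6 + 2

Step 2 incorrectly distributes the negative sign. The correct distribution is -(6 + 2) = -6 - 2 = -8. The negative must be applied to both terms, not just the first. The error treats -(6 + 2) as -6 + 2, which equals -4 instead of -8.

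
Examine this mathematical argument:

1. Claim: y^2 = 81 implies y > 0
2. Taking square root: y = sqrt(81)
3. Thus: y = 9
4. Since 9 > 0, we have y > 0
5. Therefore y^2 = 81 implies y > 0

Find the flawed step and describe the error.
Step 2: Taking square root: y = sqrt(81)

Step 2 takes the square root and assumes the positive root only. The equation y^2 = 81 actually has two solutions: y = 9 and y = -9. The proof silently assumes y > 0 without justification, then uses this assumption to conclude y > 0, which is circular. The counterexample y = -9 shows the claim is false.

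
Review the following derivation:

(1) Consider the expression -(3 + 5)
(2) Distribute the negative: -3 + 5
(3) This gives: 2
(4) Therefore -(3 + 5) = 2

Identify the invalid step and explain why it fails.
Step 2: Distribute the negative: -3 + 5

Step 2 incorrectly distributes the negative sign. The correct distribution is -(3 + 5) = -3 - 5 = -8. The negative must be applied to both terms, not just the first. The error treats -(3 + 5) as -3 + 5, which equals 2 instead of -8.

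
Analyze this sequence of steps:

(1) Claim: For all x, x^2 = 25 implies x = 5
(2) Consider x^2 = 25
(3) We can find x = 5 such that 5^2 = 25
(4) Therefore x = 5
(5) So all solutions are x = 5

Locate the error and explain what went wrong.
Step 4: Therefore x = 5

Step 4 incorrectly concludes that x = 5 is the only solution. The proof shows that x = 5 is A solution (existence), but does not show it is the ONLY solution (uniqueness). In fact, x = -5 is also a solution since (-5)^2 = 25. Finding one solution doesn't prove there are no others.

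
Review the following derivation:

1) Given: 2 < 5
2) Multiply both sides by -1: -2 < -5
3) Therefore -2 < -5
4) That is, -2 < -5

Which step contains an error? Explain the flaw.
Step 2: Multiply both sides by -1: -2 < -5

Step 2 multiplies both sides by -1 but fails to reverse the inequality sign. When multiplying (or dividing) an inequality by a negative number, the direction must be reversed. Since 2 < 5, we should get -2 > -5, i.e., -2 > -5.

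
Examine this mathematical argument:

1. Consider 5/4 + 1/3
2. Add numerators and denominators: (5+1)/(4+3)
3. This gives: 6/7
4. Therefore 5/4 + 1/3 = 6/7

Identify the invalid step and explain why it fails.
Step 2: Add numerators and denominators: (5+1)/(4+3)

Step 2 incorrectly adds fractions by separately adding numerators and denominators. This is wrong. The correct method requires a common denominator: 5/4 + 1/3 = (5×3 + 1×4)/(4×3) = 19/12 = 19/12. The method used gives 6/7, which is different.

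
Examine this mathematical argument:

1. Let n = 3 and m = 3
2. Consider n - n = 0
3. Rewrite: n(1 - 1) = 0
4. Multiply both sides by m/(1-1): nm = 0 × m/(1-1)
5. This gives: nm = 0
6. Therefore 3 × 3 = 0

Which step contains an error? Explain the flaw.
Step 4: Multiply both sides by m/(1-1): nm = 0 × m/(1-1)

Step 4 multiplies both sides by m/(1-1). However, 1-1 = 0, so this is multiplication by m/0, which is undefined. We cannot multiply by an undefined expression.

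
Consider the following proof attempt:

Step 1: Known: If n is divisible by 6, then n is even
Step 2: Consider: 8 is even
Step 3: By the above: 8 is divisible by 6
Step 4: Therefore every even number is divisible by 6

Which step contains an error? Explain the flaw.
Step 3: By the above: 8 is divisible by 6

Step 3 commits the fallacy of affirming the consequent. The known fact 'divisible by 6 → even' does NOT imply 'even → divisible by 6'. That would be the converse, which is false. For example, 8 is even but 8 ÷ 6 = 1.33, which is not an integer.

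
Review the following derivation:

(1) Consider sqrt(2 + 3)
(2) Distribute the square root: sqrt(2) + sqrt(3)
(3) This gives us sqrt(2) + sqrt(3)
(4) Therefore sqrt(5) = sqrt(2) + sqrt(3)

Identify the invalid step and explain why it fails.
Step 2: Distribute the square root: sqrt(2) + sqrt(3)

Step 2 incorrectly 'distributes' the square root over addition. The square root function does not distribute: sqrt(a + b) ≠ sqrt(a) + sqrt(b). In fact, sqrt(2 + 3) = sqrt(5) ≈ 2.2361, while sqrt(2) + sqrt(3) ≈ 3.1463.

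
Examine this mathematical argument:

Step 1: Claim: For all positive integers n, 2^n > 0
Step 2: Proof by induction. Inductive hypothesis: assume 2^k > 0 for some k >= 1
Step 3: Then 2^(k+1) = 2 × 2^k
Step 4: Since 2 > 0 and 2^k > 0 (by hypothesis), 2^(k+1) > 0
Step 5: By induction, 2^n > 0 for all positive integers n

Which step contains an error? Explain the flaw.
Step 5: By induction, 2^n > 0 for all positive integers n

Step 5 concludes the proof by induction, but no base case was ever established. A valid induction proof requires: (1) a base case proving 2^1 > 0, and (2) an inductive step showing IF 2^k > 0 THEN 2^(k+1) > 0. Steps 2-4 correctly establish the inductive step, but without the base case the conclusion in step 5 does not follow.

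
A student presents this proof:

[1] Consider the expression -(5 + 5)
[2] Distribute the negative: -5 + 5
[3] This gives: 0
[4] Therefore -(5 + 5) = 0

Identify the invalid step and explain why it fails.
Step 2: Distribute the negative: -5 + 5

Step 2 incorrectly distributes the negative sign. The correct distribution is -(5 + 5) = -5 - 5 = -10. The negative must be applied to both terms, not just the first. The error treats -(5 + 5) as -5 + 5, which equals 0 instead of -10.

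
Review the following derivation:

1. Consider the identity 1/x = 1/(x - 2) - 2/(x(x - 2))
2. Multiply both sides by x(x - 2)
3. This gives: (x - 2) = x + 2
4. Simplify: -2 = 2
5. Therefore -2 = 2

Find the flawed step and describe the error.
Step 3: This gives: (x - 2) = x + 2

Step 3 makes a sign error when clearing denominators. Multiplying -2/(x(x - 2)) by x(x - 2) gives -2, not +2. The correct result is (x - 2) = x - 2, which is trivially true, not (x - 2) = x + 2. (Step 1 is a valid identity: 1/(x - 2) - 2/(x(x - 2)) = (x - 2)/(x(x - 2)) = 1/x.)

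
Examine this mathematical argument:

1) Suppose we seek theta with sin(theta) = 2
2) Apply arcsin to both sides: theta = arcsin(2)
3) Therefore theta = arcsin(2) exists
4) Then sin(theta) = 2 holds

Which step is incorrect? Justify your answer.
Step 2: Apply arcsin to both sides: theta = arcsin(2)

Step 2 applies arcsin to 2. However, arcsin(x) is only defined for x in [-1, 1] because sin(theta) can only produce values in that range. Since |2| > 1, arcsin(2) is undefined. There is no angle whose sine equals 2.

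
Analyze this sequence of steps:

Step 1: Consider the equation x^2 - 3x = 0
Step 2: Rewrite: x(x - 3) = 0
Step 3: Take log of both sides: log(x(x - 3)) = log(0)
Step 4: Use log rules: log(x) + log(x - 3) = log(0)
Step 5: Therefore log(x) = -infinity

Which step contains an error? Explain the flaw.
Step 3: Take log of both sides: log(x(x - 3)) = log(0)

Step 3 takes the logarithm of both sides, resulting in log(0) on the right side. The logarithm is only defined for positive numbers; log(0) is undefined (approaches negative infinity). This operation is invalid.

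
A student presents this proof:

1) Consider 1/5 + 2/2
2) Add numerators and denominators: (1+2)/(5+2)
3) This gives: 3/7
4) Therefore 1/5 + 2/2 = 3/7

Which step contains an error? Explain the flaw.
Step 2: Add numerators and denominators: (1+2)/(5+2)

Step 2 incorrectly adds fractions by separately adding numerators and denominators. This is wrong. The correct method requires a common denominator: 1/5 + 2/2 = (1×2 + 2×5)/(5×2) = 12/10 = 6/5. The method used gives 3/7, which is different.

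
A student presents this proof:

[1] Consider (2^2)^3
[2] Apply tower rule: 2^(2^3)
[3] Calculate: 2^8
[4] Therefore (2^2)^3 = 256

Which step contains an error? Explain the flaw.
Step 2: Apply tower rule: 2^(2^3)

Step 2 incorrectly states that (a^b)^c = a^(b^c). The correct rule is (a^b)^c = a^(b×c). The actual value is (2^2)^3 = 2^6 = 64, not 2^8 = 256.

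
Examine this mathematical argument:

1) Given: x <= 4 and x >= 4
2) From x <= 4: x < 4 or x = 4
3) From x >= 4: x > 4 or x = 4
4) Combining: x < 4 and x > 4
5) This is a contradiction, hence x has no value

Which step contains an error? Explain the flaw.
Step 4: Combining: x < 4 and x > 4

Step 4 incorrectly combines the conditions. From x <= 4 and x >= 4, the intersection is x = 4. The error treats the 'or' cases as 'and' requirements. The correct conclusion is that x = 4 is the unique solution, not that no solution exists.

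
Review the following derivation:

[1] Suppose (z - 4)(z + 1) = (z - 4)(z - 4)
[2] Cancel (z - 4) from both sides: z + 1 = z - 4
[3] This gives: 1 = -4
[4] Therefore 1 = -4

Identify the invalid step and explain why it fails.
Step 2: Cancel (z - 4) from both sides: z + 1 = z - 4

Step 2 cancels (z - 4) from both sides. This is only valid if (z - 4) ≠ 0, i.e., z ≠ 4. When z = 4, both sides equal zero regardless of the other factors. The correct approach requires considering z = 4 as a separate case.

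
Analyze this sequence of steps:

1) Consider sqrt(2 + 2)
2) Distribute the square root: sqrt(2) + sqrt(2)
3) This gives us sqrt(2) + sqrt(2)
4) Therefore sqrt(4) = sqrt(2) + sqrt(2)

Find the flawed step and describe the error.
Step 2: Distribute the square root: sqrt(2) + sqrt(2)

Step 2 incorrectly 'distributes' the square root over addition. The square root function does not distribute: sqrt(a + b) ≠ sqrt(a) + sqrt(b). In fact, sqrt(2 + 2) = sqrt(4) ≈ 2.0000, while sqrt(2) + sqrt(2) ≈ 2.8284.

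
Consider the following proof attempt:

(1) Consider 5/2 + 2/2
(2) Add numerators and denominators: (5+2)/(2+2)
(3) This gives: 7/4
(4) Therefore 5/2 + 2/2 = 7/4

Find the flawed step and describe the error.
Step 2: Add numerators and denominators: (5+2)/(2+2)

Step 2 incorrectly adds fractions by separately adding numerators and denominators. This is wrong. The correct method requires a common denominator: 5/2 + 2/2 = (5×2 + 2×2)/(2×2) = 14/4 = 7/2. The method used gives 7/4, which is different.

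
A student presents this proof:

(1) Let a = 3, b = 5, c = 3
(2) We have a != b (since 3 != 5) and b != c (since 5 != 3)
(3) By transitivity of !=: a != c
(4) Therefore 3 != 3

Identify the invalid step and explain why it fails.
Step 3: By transitivity of !=: a != c

Step 3 incorrectly applies transitivity to the '!=' relation. Transitivity states: if a R b and b R c, then a R c. However, '!=' is not transitive. Counterexample: 3 != 5 and 5 != 3, but 3 = 3 (both equal 3). Transitivity holds for relations like <, <=, =, but not for !=.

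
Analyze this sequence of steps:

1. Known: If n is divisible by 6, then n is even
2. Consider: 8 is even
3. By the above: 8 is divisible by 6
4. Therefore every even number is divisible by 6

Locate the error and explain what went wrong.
Step 3: By the above: 8 is divisible by 6

Step 3 commits the fallacy of affirming the consequent. The known fact 'divisible by 6 → even' does NOT imply 'even → divisible by 6'. That would be the converse, which is false. For example, 8 is even but 8 ÷ 6 = 1.33, which is not an integer.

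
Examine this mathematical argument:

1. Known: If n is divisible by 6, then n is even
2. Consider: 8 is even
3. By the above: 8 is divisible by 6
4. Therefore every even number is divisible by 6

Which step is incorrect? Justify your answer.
Step 3: By the above: 8 is divisible by 6

Step 3 commits the fallacy of affirming the consequent. The known fact 'divisible by 6 → even' does NOT imply 'even → divisible by 6'. That would be the converse, which is false. For example, 8 is even but 8 ÷ 6 = 1.33, which is not an integer.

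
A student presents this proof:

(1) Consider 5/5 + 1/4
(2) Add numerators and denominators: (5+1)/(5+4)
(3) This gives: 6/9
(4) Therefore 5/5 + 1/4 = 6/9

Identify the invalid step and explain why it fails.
Step 2: Add numerators and denominators: (5+1)/(5+4)

Step 2 incorrectly adds fractions by separately adding numerators and denominators. This is wrong. The correct method requires a common denominator: 5/5 + 1/4 = (5×4 + 1×5)/(5×4) = 25/20 = 5/4. The method used gives 6/9, which is different.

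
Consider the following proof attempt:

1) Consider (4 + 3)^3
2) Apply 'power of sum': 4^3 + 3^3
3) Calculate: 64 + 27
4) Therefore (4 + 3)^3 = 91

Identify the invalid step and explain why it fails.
Step 2: Apply 'power of sum': 4^3 + 3^3

Step 2 incorrectly applies a non-existent rule '(a+b)^n = a^n + b^n'. This is false in general. The correct expansion uses the binomial theorem. The actual value is (4 + 3)^3 = 7^3 = 343, not 91.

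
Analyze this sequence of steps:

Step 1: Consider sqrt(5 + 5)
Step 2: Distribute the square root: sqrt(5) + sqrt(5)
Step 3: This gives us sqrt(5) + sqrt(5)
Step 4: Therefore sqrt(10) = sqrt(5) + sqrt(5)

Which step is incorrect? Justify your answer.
Step 2: Distribute the square root: sqrt(5) + sqrt(5)

Step 2 incorrectly 'distributes' the square root over addition. The square root function does not distribute: sqrt(a + b) ≠ sqrt(a) + sqrt(b). In fact, sqrt(5 + 5) = sqrt(10) ≈ 3.1623, while sqrt(5) + sqrt(5) ≈ 4.4721.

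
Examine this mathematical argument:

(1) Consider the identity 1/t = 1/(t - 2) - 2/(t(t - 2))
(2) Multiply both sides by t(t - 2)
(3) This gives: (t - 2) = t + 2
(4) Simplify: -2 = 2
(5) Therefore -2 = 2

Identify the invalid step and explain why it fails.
Step 3: This gives: (t - 2) = t + 2

Step 3 makes a sign error when clearing denominators. Multiplying -2/(t(t - 2)) by t(t - 2) gives -2, not +2. The correct result is (t - 2) = t - 2, which is trivially true, not (t - 2) = t + 2. (Step 1 is a valid identity: 1/(t - 2) - 2/(t(t - 2)) = (t - 2)/(t(t - 2)) = 1/t.)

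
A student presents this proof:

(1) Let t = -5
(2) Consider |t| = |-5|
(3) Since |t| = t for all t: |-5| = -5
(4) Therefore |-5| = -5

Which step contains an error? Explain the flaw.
Step 3: Since |t| = t for all t: |-5| = -5

Step 3 incorrectly states that |t| = t for all t. The correct definition is |t| = t when t >= 0, and |t| = -t when t < 0. Since -5 < 0, we have |-5| = -(-5) = 5, not -5.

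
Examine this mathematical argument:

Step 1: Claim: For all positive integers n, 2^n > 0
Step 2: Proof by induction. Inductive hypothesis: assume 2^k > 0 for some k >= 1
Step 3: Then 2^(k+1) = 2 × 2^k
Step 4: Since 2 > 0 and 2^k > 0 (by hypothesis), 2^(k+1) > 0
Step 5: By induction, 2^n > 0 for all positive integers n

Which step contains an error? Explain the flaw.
Step 5: By induction, 2^n > 0 for all positive integers n

Step 5 concludes the proof by induction, but no base case was ever established. A valid induction proof requires: (1) a base case proving 2^1 > 0, and (2) an inductive step showing IF 2^k > 0 THEN 2^(k+1) > 0. Steps 2-4 correctly establish the inductive step, but without the base case the conclusion in step 5 does not follow.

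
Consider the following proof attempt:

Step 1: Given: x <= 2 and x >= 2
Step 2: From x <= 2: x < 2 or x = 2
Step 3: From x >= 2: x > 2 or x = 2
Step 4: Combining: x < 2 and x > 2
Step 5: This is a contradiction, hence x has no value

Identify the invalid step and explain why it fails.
Step 4: Combining: x < 2 and x > 2

Step 4 incorrectly combines the conditions. From x <= 2 and x >= 2, the intersection is x = 2. The error treats the 'or' cases as 'and' requirements. The correct conclusion is that x = 2 is the unique solution, not that no solution exists.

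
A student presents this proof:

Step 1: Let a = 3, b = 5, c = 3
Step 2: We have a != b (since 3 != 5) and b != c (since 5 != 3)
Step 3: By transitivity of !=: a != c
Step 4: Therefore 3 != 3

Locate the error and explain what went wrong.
Step 3: By transitivity of !=: a != c

Step 3 incorrectly applies transitivity to the '!=' relation. Transitivity states: if a R b and b R c, then a R c. However, '!=' is not transitive. Counterexample: 3 != 5 and 5 != 3, but 3 = 3 (both equal 3). Transitivity holds for relations like <, <=, =, but not for !=.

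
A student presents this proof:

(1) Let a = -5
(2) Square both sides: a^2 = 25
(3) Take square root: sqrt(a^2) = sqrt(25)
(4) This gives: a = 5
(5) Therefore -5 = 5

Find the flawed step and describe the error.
Step 4: This gives: a = 5

Step 4 incorrectly states that sqrt(a^2) = a. The correct identity is sqrt(a^2) = |a|. Since a = -5 < 0, we have sqrt(a^2) = |-5| = 5, not a = -5.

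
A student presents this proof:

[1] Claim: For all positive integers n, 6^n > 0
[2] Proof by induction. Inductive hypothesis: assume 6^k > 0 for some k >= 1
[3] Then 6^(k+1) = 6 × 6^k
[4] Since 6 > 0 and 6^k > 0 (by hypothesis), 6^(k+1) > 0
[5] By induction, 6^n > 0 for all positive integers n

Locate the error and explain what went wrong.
Step 5: By induction, 6^n > 0 for all positive integers n

Step 5 concludes the proof by induction, but no base case was ever established. A valid induction proof requires: (1) a base case proving 6^1 > 0, and (2) an inductive step showing IF 6^k > 0 THEN 6^(k+1) > 0. Steps 2-4 correctly establish the inductive step, but without the base case the conclusion in step 5 does not follow.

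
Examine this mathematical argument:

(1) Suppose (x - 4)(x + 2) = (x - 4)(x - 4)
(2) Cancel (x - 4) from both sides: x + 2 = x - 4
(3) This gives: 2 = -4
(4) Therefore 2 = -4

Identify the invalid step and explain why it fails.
Step 2: Cancel (x - 4) from both sides: x + 2 = x - 4

Step 2 cancels (x - 4) from both sides. This is only valid if (x - 4) ≠ 0, i.e., x ≠ 4. When x = 4, both sides equal zero regardless of the other factors. The correct approach requires considering x = 4 as a separate case.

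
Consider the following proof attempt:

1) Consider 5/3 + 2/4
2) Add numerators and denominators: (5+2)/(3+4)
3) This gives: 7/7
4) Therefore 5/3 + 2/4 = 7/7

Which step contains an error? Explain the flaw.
Step 2: Add numerators and denominators: (5+2)/(3+4)

Step 2 incorrectly adds fractions by separately adding numerators and denominators. This is wrong. The correct method requires a common denominator: 5/3 + 2/4 = (5×4 + 2×3)/(3×4) = 26/12 = 13/6. The method used gives 7/7, which is different.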